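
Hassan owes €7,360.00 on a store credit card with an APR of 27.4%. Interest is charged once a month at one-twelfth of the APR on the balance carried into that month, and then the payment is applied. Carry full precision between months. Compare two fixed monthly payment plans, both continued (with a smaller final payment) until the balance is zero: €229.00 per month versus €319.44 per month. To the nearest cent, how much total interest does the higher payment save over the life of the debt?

Monthly rate r = 27.4%/12 = 2.28333% = 0.0228333.
At €229.00/mo: n = ⌈−ln(1 − rB₀/P)/ln(1+r)⌉ = 59 payments (last €145.47); total interest = total paid − €7,360.00 = €6,067.47.
At €319.44/mo: 34 payments (last €24.39); total interest €3,205.91.
Interest saved = €6,067.47 − €3,205.91 = €2,861.56.

€2,861.56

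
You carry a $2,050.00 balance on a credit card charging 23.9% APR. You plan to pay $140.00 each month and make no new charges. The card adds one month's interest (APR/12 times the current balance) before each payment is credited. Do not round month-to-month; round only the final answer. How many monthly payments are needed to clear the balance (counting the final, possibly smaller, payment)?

18 payments

Monthly rate r = 23.9%/12 = 1.99167% = 0.0199167.
Recurrence: B ← B·(1+r) − $140.00.
Month 1: interest $40.83; balance after payment $1,950.83.
Month 2: interest $38.85; balance after payment $1,849.68.
Closed form: n = −ln(1 − rB₀/P)/ln(1+r) = −ln(0.70836)/ln(1.01992) ≈ 17.484, so the balance reaches zero during payment 18.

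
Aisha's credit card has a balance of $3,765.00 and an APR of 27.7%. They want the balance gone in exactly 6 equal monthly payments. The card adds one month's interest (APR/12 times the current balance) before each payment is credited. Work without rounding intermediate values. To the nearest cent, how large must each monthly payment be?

Monthly rate r = 27.7%/12 = 2.30833% = 0.0230833.
Level-payment amortization: P = B₀·r / (1 − (1+r)^(−n)) = 3765.00·0.0230833 / (1 − 1.02308^(−6)).
Denominator 1 − (1+r)^(−6) = 0.12796495.
P = 86.9087 / 0.12796495 ≈ 679.16.

$679.16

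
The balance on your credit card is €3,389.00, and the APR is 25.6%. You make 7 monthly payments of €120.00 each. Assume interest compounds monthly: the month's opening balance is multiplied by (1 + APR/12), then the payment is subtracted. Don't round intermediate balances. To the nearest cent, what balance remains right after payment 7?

€3,032.94

Monthly rate r = 25.6%/12 = 2.13333% = 0.0213333.
Each month: B ← B·(1+r) − €120.00.
Month 1: interest €72.30; balance after payment €3,341.30.
Month 2: interest €71.28; balance after payment €3,292.58.
Month 3: interest €70.24; balance after payment €3,242.82.
Month 4: interest €69.18; balance after payment €3,192.00.
Month 5: interest €68.10; balance after payment €3,140.10.
Month 6: interest €66.99; balance after payment €3,087.09.
Month 7: interest €65.86; balance after payment €3,032.94.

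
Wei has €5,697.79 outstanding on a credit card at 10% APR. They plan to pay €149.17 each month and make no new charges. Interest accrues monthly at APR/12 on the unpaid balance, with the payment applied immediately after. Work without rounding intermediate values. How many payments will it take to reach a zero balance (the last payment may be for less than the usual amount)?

47 payments

Monthly rate r = 10%/12 = 0.833333% = 0.00833333.
Recurrence: B ← B·(1+r) − €149.17.
Month 1: interest €47.48; balance after payment €5,596.10.
Month 2: interest €46.63; balance after payment €5,493.57.
Closed form: n = −ln(1 − rB₀/P)/ln(1+r) = −ln(0.68169)/ln(1.00833) ≈ 46.172, so the balance reaches zero during payment 47.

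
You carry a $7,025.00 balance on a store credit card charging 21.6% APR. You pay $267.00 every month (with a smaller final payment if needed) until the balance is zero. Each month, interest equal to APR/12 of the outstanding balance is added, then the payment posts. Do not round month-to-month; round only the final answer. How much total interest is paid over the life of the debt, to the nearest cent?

Monthly rate r = 21.6%/12 = 1.8% = 0.018.
Payoff takes n = ⌈−ln(1 − rB₀/P)/ln(1+r)⌉ = ⌈35.969⌉ = 36 payments; the last is $258.81.
Total paid = 35·$267.00 + $258.81 = $9,603.81.
Total interest = total paid − principal = $9,603.81 − $7,025.00 = $2,578.81.

$2,578.81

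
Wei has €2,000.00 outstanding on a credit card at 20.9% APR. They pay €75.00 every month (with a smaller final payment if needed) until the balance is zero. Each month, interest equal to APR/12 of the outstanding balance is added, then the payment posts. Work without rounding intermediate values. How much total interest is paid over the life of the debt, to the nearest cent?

Monthly rate r = 20.9%/12 = 1.74167% = 0.0174167.
Payoff takes n = ⌈−ln(1 − rB₀/P)/ln(1+r)⌉ = ⌈36.165⌉ = 37 payments; the last is €12.46.
Total paid = 36·€75.00 + €12.46 = €2,712.46.
Total interest = total paid − principal = €2,712.46 − €2,000.00 = €712.46.

€712.46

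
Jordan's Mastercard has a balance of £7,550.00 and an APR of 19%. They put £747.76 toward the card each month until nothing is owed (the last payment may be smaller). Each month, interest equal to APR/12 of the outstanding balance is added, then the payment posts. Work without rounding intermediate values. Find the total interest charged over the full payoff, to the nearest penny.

£742.10

Monthly rate r = 19%/12 = 1.58333% = 0.0158333.
Payoff takes n = ⌈−ln(1 − rB₀/P)/ln(1+r)⌉ = ⌈11.089⌉ = 12 payments; the last is £66.74.
Total paid = 11·£747.76 + £66.74 = £8,292.10.
Total interest = total paid − principal = £8,292.10 − £7,550.00 = £742.10.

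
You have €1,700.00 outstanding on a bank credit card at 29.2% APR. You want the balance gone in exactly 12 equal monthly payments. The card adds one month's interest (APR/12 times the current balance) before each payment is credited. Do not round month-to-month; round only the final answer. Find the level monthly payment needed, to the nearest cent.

Monthly rate r = 29.2%/12 = 2.43333% = 0.0243333.
Level-payment amortization: P = B₀·r / (1 − (1+r)^(−n)) = 1700.00·0.0243333 / (1 − 1.02433^(−12)).
Denominator 1 − (1+r)^(−12) = 0.250616143.
P = 41.3667 / 0.250616143 ≈ 165.06.

€165.06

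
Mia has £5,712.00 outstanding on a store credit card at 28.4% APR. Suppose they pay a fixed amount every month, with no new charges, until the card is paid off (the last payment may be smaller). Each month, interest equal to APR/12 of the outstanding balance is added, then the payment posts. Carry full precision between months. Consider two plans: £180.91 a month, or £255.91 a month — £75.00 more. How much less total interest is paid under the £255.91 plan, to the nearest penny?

Monthly rate r = 28.4%/12 = 2.36667% = 0.0236667.
At £180.91/mo: n = ⌈−ln(1 − rB₀/P)/ln(1+r)⌉ = 59 payments (last £144.64); total interest = total paid − £5,712.00 = £4,925.42.
At £255.91/mo: 33 payments (last £30.86); total interest £2,507.98.
Interest saved = £4,925.42 − £2,507.98 = £2,417.44.

£2,417.44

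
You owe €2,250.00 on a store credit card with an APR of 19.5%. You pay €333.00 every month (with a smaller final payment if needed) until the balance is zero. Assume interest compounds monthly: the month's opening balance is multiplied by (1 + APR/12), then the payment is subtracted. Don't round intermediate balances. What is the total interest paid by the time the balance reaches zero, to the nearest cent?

€153.15

Monthly rate r = 19.5%/12 = 1.625% = 0.01625.
Payoff takes n = ⌈−ln(1 − rB₀/P)/ln(1+r)⌉ = ⌈7.215⌉ = 8 payments; the last is €72.15.
Total paid = 7·€333.00 + €72.15 = €2,403.15.
Total interest = total paid − principal = €2,403.15 − €2,250.00 = €153.15.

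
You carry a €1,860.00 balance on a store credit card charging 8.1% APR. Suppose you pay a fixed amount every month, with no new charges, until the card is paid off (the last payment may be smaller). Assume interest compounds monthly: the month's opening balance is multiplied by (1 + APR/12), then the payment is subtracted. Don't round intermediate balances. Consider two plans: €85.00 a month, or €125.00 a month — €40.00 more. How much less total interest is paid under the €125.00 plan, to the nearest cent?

€52.56

Monthly rate r = 8.1%/12 = 0.675% = 0.00675.
At €85.00/mo: n = ⌈−ln(1 − rB₀/P)/ln(1+r)⌉ = 24 payments (last €64.43); total interest = total paid − €1,860.00 = €159.43.
At €125.00/mo: 16 payments (last €91.87); total interest €106.87.
Interest saved = €159.43 − €106.87 = €52.56.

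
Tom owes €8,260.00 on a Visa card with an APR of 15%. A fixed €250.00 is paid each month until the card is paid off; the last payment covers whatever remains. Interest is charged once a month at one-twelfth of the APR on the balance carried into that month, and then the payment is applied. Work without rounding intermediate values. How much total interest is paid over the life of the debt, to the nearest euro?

Monthly rate r = 15%/12 = 1.25% = 0.0125.
Payoff takes n = ⌈−ln(1 − rB₀/P)/ln(1+r)⌉ = ⌈42.884⌉ = 43 payments; the last is €221.22.
Total paid = 42·€250.00 + €221.22 = €10,721.22.
Total interest = total paid − principal = €10,721.22 − €8,260.00 = €2,461.22.

€2,461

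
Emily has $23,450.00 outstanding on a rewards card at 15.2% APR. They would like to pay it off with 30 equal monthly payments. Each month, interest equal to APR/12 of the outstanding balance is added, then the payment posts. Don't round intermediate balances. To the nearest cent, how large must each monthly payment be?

$944.45

Monthly rate r = 15.2%/12 = 1.26667% = 0.0126667.
Level-payment amortization: P = B₀·r / (1 − (1+r)^(−n)) = 23450.00·0.0126667 / (1 − 1.01267^(−30)).
Denominator 1 − (1+r)^(−30) = 0.314504583.
P = 297.033 / 0.314504583 ≈ 944.45.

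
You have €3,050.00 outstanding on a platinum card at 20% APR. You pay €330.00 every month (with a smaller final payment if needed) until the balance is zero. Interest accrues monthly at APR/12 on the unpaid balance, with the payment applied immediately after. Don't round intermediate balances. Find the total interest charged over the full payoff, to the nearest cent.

€290.03

Monthly rate r = 20%/12 = 1.66667% = 0.0166667.
Payoff takes n = ⌈−ln(1 − rB₀/P)/ln(1+r)⌉ = ⌈10.120⌉ = 11 payments; the last is €40.03.
Total paid = 10·€330.00 + €40.03 = €3,340.03.
Total interest = total paid − principal = €3,340.03 − €3,050.00 = €290.03.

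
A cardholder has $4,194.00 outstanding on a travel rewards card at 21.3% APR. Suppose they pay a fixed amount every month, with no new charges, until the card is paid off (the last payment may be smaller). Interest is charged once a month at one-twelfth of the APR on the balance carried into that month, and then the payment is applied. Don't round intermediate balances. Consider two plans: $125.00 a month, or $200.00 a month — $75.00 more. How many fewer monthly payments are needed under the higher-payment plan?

25 fewer payments

Monthly rate r = 21.3%/12 = 1.775% = 0.01775.
At $125.00/mo: n = ⌈−ln(1 − rB₀/P)/ln(1+r)⌉ = 52 payments (last $56.49); total interest = total paid − $4,194.00 = $2,237.49.
At $200.00/mo: 27 payments (last $92.62); total interest $1,098.62.
Payments saved = 52 − 27 = 25.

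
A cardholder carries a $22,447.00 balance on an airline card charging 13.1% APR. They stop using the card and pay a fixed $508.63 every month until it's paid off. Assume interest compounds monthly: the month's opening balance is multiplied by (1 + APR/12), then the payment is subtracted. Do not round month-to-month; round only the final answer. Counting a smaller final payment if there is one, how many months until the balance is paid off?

Monthly rate r = 13.1%/12 = 1.09167% = 0.0109167.
Recurrence: B ← B·(1+r) − $508.63.
Month 1: interest $245.05; balance after payment $22,183.42.
Month 2: interest $242.17; balance after payment $21,916.96.
Closed form: n = −ln(1 − rB₀/P)/ln(1+r) = −ln(0.51822)/ln(1.01092) ≈ 60.543, so the balance reaches zero during payment 61.

61 months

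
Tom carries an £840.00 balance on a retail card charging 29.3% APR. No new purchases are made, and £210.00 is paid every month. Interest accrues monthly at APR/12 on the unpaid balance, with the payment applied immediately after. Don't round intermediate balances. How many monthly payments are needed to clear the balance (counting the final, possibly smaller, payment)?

5 months

Monthly rate r = 29.3%/12 = 2.44167% = 0.0244167.
Recurrence: B ← B·(1+r) − £210.00.
Month 1: interest £20.51; balance after payment £650.51.
Month 2: interest £15.88; balance after payment £456.39.
Month 3: interest £11.14; balance after payment £257.54.
Month 4: interest £6.29; balance after payment £53.83.
Month 5: interest £1.31; balance after payment £0.00.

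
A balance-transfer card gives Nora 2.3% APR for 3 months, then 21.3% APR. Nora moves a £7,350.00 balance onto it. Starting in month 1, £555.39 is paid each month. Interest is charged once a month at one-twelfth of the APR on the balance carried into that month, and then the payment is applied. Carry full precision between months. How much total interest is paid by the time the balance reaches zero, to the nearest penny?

£693.76

Promo months 1–3 at r₀ = 2.3%/12 = 0.00191667; months 4+ at r₁ = 21.3%/12 = 0.01775.
After month 3: iterate B ← B·(1+r₀) − £555.39 for 3 months → £5,722.98.
Then at r₁ with £555.39/mo: n₂ = −ln(1 − r₁·B/P)/ln(1+r₁) ≈ 11.48 → 12 more payments.
Total paid = 14·£555.39 + £268.30 = £8,043.76; interest = £8,043.76 − £7,350.00 = £693.76.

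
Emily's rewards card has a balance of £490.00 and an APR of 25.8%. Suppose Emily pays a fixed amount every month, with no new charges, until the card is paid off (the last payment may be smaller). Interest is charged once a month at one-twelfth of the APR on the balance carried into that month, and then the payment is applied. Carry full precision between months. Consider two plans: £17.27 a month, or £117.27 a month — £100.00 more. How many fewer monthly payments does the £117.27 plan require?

40 fewer payments

Monthly rate r = 25.8%/12 = 2.15% = 0.0215.
At £17.27/mo: n = ⌈−ln(1 − rB₀/P)/ln(1+r)⌉ = 45 payments (last £4.65); total interest = total paid − £490.00 = £274.53.
At £117.27/mo: 5 payments (last £50.15); total interest £29.23.
Payments saved = 45 − 5 = 40.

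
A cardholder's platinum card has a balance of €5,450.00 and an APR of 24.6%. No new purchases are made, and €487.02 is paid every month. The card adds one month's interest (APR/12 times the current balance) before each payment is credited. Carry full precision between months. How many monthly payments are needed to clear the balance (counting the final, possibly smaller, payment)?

Monthly rate r = 24.6%/12 = 2.05% = 0.0205.
Recurrence: B ← B·(1+r) − €487.02.
Month 1: interest €111.73; balance after payment €5,074.70.
Month 2: interest €104.03; balance after payment €4,691.72.
Closed form: n = −ln(1 − rB₀/P)/ln(1+r) = −ln(0.77059)/ln(1.0205) ≈ 12.842, so the balance reaches zero during payment 13.

13 months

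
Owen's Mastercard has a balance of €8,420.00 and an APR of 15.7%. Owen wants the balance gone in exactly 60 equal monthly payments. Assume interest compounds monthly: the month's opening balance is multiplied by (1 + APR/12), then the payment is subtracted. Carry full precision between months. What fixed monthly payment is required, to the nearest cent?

€203.42

Monthly rate r = 15.7%/12 = 1.30833% = 0.0130833.
Level-payment amortization: P = B₀·r / (1 − (1+r)^(−n)) = 8420.00·0.0130833 / (1 − 1.01308^(−60)).
Denominator 1 − (1+r)^(−60) = 0.541552339.
P = 110.162 / 0.541552339 ≈ 203.42.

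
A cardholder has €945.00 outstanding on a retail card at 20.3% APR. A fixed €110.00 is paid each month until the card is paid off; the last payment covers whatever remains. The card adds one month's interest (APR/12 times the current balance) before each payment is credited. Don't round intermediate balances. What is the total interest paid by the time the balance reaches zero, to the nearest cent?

€84.97

Monthly rate r = 20.3%/12 = 1.69167% = 0.0169167.
Payoff takes n = ⌈−ln(1 − rB₀/P)/ln(1+r)⌉ = ⌈9.361⌉ = 10 payments; the last is €39.97.
Total paid = 9·€110.00 + €39.97 = €1,029.97.
Total interest = total paid − principal = €1,029.97 − €945.00 = €84.97.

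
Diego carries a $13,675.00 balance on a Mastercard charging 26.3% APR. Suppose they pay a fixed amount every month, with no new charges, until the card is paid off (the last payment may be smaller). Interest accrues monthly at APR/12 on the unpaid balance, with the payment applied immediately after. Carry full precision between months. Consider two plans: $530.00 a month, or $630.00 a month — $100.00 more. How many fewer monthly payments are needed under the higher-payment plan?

9 fewer payments

Monthly rate r = 26.3%/12 = 2.19167% = 0.0219167.
At $530.00/mo: n = ⌈−ln(1 − rB₀/P)/ln(1+r)⌉ = 39 payments (last $238.59); total interest = total paid − $13,675.00 = $6,703.59.
At $630.00/mo: 30 payments (last $496.07); total interest $5,091.07.
Payments saved = 39 − 30 = 9.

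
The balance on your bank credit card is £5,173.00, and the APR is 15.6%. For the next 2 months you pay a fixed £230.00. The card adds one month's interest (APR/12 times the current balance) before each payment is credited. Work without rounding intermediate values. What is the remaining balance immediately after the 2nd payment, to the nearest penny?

Monthly rate r = 15.6%/12 = 1.3% = 0.013.
Each month: B ← B·(1+r) − £230.00.
Month 1: interest £67.25; balance after payment £5,010.25.
Month 2: interest £65.13; balance after payment £4,845.38.

£4,845.38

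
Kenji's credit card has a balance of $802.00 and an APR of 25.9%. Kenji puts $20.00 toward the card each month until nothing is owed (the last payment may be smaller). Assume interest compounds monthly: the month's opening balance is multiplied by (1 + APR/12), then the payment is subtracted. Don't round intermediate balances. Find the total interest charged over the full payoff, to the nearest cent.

$1,076.96

Monthly rate r = 25.9%/12 = 2.15833% = 0.0215833.
Payoff takes n = ⌈−ln(1 − rB₀/P)/ln(1+r)⌉ = ⌈93.948⌉ = 94 payments; the last is $18.96.
Total paid = 93·$20.00 + $18.96 = $1,878.96.
Total interest = total paid − principal = $1,878.96 − $802.00 = $1,076.96.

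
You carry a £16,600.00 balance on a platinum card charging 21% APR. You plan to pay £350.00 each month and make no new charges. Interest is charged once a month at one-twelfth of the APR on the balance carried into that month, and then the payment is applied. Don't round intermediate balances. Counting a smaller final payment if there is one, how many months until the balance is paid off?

103 payments

Monthly rate r = 21%/12 = 1.75% = 0.0175.
Recurrence: B ← B·(1+r) − £350.00.
Month 1: interest £290.50; balance after payment £16,540.50.
Month 2: interest £289.46; balance after payment £16,479.96.
Closed form: n = −ln(1 − rB₀/P)/ln(1+r) = −ln(0.17)/ln(1.0175) ≈ 102.138, so the balance reaches zero during payment 103.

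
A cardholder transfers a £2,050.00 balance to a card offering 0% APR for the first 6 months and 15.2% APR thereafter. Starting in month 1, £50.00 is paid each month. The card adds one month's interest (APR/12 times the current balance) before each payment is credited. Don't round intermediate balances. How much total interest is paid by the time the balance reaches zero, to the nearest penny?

Promo months 1–6 at r₀ = 0%/12 = 0; months 7+ at r₁ = 15.2%/12 = 0.0126667.
After month 6 (no interest yet): B = £2,050.00 − 6·£50.00 = £1,750.00.
Then at r₁ with £50.00/mo: n₂ = −ln(1 − r₁·B/P)/ln(1+r₁) ≈ 46.54 → 47 more payments.
Total paid = 52·£50.00 + £27.02 = £2,627.02; interest = £2,627.02 − £2,050.00 = £577.02.

£577.02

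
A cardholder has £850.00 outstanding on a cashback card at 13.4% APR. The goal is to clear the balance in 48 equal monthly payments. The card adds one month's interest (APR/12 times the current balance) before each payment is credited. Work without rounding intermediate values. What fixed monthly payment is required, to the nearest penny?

£22.97

Monthly rate r = 13.4%/12 = 1.11667% = 0.0111667.
Level-payment amortization: P = B₀·r / (1 − (1+r)^(−n)) = 850.00·0.0111667 / (1 − 1.01117^(−48)).
Denominator 1 − (1+r)^(−48) = 0.413175468.
P = 9.49167 / 0.413175468 ≈ 22.97.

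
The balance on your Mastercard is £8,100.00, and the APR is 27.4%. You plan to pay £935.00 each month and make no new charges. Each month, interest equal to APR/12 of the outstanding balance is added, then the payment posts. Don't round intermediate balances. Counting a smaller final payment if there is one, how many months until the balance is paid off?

Monthly rate r = 27.4%/12 = 2.28333% = 0.0228333.
Recurrence: B ← B·(1+r) − £935.00.
Month 1: interest £184.95; balance after payment £7,349.95.
Month 2: interest £167.82; balance after payment £6,582.77.
Closed form: n = −ln(1 − rB₀/P)/ln(1+r) = −ln(0.80219)/ln(1.02283) ≈ 9.763, so the balance reaches zero during payment 10.

10 payments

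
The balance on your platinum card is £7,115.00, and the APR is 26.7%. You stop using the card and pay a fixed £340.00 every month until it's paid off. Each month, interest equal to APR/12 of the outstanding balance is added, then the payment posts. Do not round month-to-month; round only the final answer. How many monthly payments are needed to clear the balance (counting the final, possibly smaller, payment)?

Monthly rate r = 26.7%/12 = 2.225% = 0.02225.
Recurrence: B ← B·(1+r) − £340.00.
Month 1: interest £158.31; balance after payment £6,933.31.
Month 2: interest £154.27; balance after payment £6,747.57.
Closed form: n = −ln(1 − rB₀/P)/ln(1+r) = −ln(0.53439)/ln(1.02225) ≈ 28.476, so the balance reaches zero during payment 29.

29 payments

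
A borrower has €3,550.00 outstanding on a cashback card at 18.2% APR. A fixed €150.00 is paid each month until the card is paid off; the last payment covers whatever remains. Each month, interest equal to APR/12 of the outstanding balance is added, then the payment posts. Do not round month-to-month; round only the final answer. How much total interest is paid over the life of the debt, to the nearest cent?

€881.07

Monthly rate r = 18.2%/12 = 1.51667% = 0.0151667.
Payoff takes n = ⌈−ln(1 − rB₀/P)/ln(1+r)⌉ = ⌈29.539⌉ = 30 payments; the last is €81.07.
Total paid = 29·€150.00 + €81.07 = €4,431.07.
Total interest = total paid − principal = €4,431.07 − €3,550.00 = €881.07.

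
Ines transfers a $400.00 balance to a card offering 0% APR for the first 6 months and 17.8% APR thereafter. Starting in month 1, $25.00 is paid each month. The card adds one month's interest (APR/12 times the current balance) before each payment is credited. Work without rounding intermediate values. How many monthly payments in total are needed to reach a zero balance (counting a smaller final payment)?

Promo months 1–6 at r₀ = 0%/12 = 0; months 7+ at r₁ = 17.8%/12 = 0.0148333.
After month 6 (no interest yet): B = $400.00 − 6·$25.00 = $250.00.
Then at r₁ with $25.00/mo: n₂ = −ln(1 − r₁·B/P)/ln(1+r₁) ≈ 10.90 → 11 more payments.

17 payments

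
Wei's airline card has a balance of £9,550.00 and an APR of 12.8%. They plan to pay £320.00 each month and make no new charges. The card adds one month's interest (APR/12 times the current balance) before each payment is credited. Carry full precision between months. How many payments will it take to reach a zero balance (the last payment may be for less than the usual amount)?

Monthly rate r = 12.8%/12 = 1.06667% = 0.0106667.
Recurrence: B ← B·(1+r) − £320.00.
Month 1: interest £101.87; balance after payment £9,331.87.
Month 2: interest £99.54; balance after payment £9,111.41.
Closed form: n = −ln(1 − rB₀/P)/ln(1+r) = −ln(0.68167)/ln(1.01067) ≈ 36.118, so the balance reaches zero during payment 37.

37 months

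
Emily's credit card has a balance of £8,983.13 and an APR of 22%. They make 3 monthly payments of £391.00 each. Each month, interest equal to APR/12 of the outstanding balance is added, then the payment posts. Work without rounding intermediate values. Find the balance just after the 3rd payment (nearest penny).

£8,291.68

Monthly rate r = 22%/12 = 1.83333% = 0.0183333.
Each month: B ← B·(1+r) − £391.00.
Month 1: interest £164.69; balance after payment £8,756.82.
Month 2: interest £160.54; balance after payment £8,526.36.
Month 3: interest £156.32; balance after payment £8,291.68.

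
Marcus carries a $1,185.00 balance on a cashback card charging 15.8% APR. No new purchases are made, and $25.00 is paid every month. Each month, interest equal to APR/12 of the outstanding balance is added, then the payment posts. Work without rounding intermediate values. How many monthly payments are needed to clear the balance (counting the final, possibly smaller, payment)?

75 payments

Monthly rate r = 15.8%/12 = 1.31667% = 0.0131667.
Recurrence: B ← B·(1+r) − $25.00.
Month 1: interest $15.60; balance after payment $1,175.60.
Month 2: interest $15.48; balance after payment $1,166.08.
Closed form: n = −ln(1 − rB₀/P)/ln(1+r) = −ln(0.3759)/ln(1.01317) ≈ 74.799, so the balance reaches zero during payment 75.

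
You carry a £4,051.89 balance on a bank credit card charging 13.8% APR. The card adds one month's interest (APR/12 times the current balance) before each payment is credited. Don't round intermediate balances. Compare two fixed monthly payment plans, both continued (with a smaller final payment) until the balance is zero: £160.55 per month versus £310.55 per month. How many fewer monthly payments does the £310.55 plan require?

Monthly rate r = 13.8%/12 = 1.15% = 0.0115.
At £160.55/mo: n = ⌈−ln(1 − rB₀/P)/ln(1+r)⌉ = 30 payments (last £157.56); total interest = total paid − £4,051.89 = £761.62.
At £310.55/mo: 15 payments (last £67.97); total interest £363.78.
Payments saved = 30 − 15 = 15.

15 fewer payments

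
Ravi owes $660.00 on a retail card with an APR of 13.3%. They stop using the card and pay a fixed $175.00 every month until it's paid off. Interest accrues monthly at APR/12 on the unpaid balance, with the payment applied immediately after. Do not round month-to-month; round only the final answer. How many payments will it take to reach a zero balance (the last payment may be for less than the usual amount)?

4 months

Monthly rate r = 13.3%/12 = 1.10833% = 0.0110833.
Recurrence: B ← B·(1+r) − $175.00.
Month 1: interest $7.32; balance after payment $492.32.
Month 2: interest $5.46; balance after payment $322.77.
Month 3: interest $3.58; balance after payment $151.35.
Month 4: interest $1.68; balance after payment $0.00.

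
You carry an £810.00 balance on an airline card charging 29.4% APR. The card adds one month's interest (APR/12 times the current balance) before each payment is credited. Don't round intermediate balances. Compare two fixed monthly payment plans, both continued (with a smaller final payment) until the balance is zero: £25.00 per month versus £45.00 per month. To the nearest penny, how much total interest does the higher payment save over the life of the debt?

£549.54

Monthly rate r = 29.4%/12 = 2.45% = 0.0245.
At £25.00/mo: n = ⌈−ln(1 − rB₀/P)/ln(1+r)⌉ = 66 payments (last £5.84); total interest = total paid − £810.00 = £820.84.
At £45.00/mo: 25 payments (last £1.30); total interest £271.30.
Interest saved = £820.84 − £271.30 = £549.54.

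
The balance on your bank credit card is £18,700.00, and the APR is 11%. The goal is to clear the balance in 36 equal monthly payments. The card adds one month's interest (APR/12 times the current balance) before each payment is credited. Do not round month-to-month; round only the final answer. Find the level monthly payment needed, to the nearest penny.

£612.21

Monthly rate r = 11%/12 = 0.916667% = 0.00916667.
Level-payment amortization: P = B₀·r / (1 − (1+r)^(−n)) = 18700.00·0.00916667 / (1 − 1.00917^(−36)).
Denominator 1 − (1+r)^(−36) = 0.279994681.
P = 171.417 / 0.279994681 ≈ 612.21.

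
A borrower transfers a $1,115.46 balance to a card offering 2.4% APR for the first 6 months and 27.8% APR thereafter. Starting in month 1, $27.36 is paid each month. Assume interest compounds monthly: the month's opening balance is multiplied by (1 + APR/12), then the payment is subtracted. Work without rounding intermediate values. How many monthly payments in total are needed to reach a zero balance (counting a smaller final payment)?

Promo months 1–6 at r₀ = 2.4%/12 = 0.002; months 7+ at r₁ = 27.8%/12 = 0.0231667.
After month 6: iterate B ← B·(1+r₀) − $27.36 for 6 months → $963.93.
Then at r₁ with $27.36/mo: n₂ = −ln(1 − r₁·B/P)/ln(1+r₁) ≈ 73.96 → 74 more payments.

80 months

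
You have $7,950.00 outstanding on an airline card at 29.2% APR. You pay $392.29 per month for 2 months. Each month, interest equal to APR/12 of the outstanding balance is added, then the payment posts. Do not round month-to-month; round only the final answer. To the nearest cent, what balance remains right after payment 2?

Monthly rate r = 29.2%/12 = 2.43333% = 0.0243333.
Each month: B ← B·(1+r) − $392.29.
Month 1: interest $193.45; balance after payment $7,751.16.
Month 2: interest $188.61; balance after payment $7,547.48.

$7,547.48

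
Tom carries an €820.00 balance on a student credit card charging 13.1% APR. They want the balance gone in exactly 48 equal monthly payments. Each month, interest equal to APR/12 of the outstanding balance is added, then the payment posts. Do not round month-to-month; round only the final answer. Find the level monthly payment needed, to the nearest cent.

€22.04

Monthly rate r = 13.1%/12 = 1.09167% = 0.0109167.
Level-payment amortization: P = B₀·r / (1 − (1+r)^(−n)) = 820.00·0.0109167 / (1 − 1.01092^(−48)).
Denominator 1 − (1+r)^(−48) = 0.406168981.
P = 8.95167 / 0.406168981 ≈ 22.04.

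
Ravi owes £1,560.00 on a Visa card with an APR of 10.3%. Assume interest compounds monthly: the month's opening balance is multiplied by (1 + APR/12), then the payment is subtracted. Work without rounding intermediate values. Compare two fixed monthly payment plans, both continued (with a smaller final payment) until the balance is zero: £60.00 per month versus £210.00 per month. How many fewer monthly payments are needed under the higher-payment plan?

Monthly rate r = 10.3%/12 = 0.858333% = 0.00858333.
At £60.00/mo: n = ⌈−ln(1 − rB₀/P)/ln(1+r)⌉ = 30 payments (last £32.88); total interest = total paid − £1,560.00 = £212.88.
At £210.00/mo: 8 payments (last £149.05); total interest £59.05.
Payments saved = 30 − 8 = 22.

22 fewer payments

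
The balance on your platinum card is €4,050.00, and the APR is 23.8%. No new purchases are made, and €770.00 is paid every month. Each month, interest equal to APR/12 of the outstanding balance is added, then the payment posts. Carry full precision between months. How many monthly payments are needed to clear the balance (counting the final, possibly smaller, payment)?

6 months

Monthly rate r = 23.8%/12 = 1.98333% = 0.0198333.
Recurrence: B ← B·(1+r) − €770.00.
Month 1: interest €80.33; balance after payment €3,360.32.
Month 2: interest €66.65; balance after payment €2,656.97.
Month 3: interest €52.70; balance after payment €1,939.67.
Month 4: interest €38.47; balance after payment €1,208.14.
Month 5: interest €23.96; balance after payment €462.10.
Month 6: interest €9.16; balance after payment €0.00.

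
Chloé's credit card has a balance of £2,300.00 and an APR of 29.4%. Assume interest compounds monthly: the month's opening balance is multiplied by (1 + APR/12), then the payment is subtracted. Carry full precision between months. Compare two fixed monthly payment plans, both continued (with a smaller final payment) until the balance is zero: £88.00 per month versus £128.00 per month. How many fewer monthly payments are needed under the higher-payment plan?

19 fewer payments

Monthly rate r = 29.4%/12 = 2.45% = 0.0245.
At £88.00/mo: n = ⌈−ln(1 − rB₀/P)/ln(1+r)⌉ = 43 payments (last £22.02); total interest = total paid − £2,300.00 = £1,418.02.
At £128.00/mo: 24 payments (last £124.47); total interest £768.47.
Payments saved = 43 − 24 = 19.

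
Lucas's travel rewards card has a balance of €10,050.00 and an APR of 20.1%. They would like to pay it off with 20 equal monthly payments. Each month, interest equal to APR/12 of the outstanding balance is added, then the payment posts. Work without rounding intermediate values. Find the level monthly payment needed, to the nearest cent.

€595.52

Monthly rate r = 20.1%/12 = 1.675% = 0.01675.
Level-payment amortization: P = B₀·r / (1 − (1+r)^(−n)) = 10050.00·0.01675 / (1 − 1.01675^(−20)).
Denominator 1 − (1+r)^(−20) = 0.28267432.
P = 168.338 / 0.28267432 ≈ 595.52.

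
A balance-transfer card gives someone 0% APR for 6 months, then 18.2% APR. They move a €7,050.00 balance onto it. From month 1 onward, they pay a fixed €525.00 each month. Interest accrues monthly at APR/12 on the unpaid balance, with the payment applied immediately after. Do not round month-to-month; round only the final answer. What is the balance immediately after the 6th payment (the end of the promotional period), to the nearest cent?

Promo months 1–6 at r₀ = 0%/12 = 0; months 7+ at r₁ = 18.2%/12 = 0.0151667.
After month 6 (no interest yet): B = €7,050.00 − 6·€525.00 = €3,900.00.

€3,900.00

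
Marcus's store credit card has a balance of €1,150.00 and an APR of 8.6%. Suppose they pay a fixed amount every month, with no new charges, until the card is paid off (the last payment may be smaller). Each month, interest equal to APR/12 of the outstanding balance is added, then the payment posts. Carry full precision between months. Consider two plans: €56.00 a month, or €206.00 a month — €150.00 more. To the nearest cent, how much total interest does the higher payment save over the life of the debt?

€70.47

Monthly rate r = 8.6%/12 = 0.716667% = 0.00716667.
At €56.00/mo: n = ⌈−ln(1 − rB₀/P)/ln(1+r)⌉ = 23 payments (last €16.46); total interest = total paid − €1,150.00 = €98.46.
At €206.00/mo: 6 payments (last €147.99); total interest €27.99.
Interest saved = €98.46 − €27.99 = €70.47.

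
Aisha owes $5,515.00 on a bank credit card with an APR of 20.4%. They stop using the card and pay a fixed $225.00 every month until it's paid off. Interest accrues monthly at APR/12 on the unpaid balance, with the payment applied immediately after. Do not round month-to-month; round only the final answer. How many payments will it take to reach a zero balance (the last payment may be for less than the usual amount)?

32 months

Monthly rate r = 20.4%/12 = 1.7% = 0.017.
Recurrence: B ← B·(1+r) − $225.00.
Month 1: interest $93.75; balance after payment $5,383.76.
Month 2: interest $91.52; balance after payment $5,250.28.
Closed form: n = −ln(1 − rB₀/P)/ln(1+r) = −ln(0.58331)/ln(1.017) ≈ 31.977, so the balance reaches zero during payment 32.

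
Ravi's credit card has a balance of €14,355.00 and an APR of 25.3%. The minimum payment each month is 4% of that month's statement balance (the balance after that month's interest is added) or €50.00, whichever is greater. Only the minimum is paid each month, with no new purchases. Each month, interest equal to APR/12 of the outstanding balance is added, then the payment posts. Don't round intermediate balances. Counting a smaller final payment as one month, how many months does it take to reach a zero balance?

159 months

Monthly rate r = 25.3%/12 = 2.10833% = 0.0210833.
While 4% of the post-interest balance exceeds €50.00, each month B ← (B·(1+r))·(1 − 0.04), i.e. B shrinks by the factor (1+r)·0.96 = 0.98024.
This holds for months 1–124. Entering month 125 the balance is €1,208.44; 4% of the post-interest balance is now below €50.00, so the flat €50.00 minimum applies from here.
From month 125 a fixed €50.00 at rate r clears €1,208.44 in 35 more payments. Total: 124 + 35 = 159 months.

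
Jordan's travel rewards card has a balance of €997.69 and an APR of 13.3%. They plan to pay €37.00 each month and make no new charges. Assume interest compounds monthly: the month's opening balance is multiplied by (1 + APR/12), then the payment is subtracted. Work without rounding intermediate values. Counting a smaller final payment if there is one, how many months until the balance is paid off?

33 months

Monthly rate r = 13.3%/12 = 1.10833% = 0.0110833.
Recurrence: B ← B·(1+r) − €37.00.
Month 1: interest €11.06; balance after payment €971.75.
Month 2: interest €10.77; balance after payment €945.52.
Closed form: n = −ln(1 − rB₀/P)/ln(1+r) = −ln(0.70114)/ln(1.01108) ≈ 32.211, so the balance reaches zero during payment 33.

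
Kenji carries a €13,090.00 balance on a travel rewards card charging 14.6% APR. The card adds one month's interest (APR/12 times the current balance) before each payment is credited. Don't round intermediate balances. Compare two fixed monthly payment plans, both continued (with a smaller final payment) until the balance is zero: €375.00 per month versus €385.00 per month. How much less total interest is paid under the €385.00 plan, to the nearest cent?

€147.66

Monthly rate r = 14.6%/12 = 1.21667% = 0.0121667.
At €375.00/mo: n = ⌈−ln(1 − rB₀/P)/ln(1+r)⌉ = 46 payments (last €269.11); total interest = total paid − €13,090.00 = €4,054.11.
At €385.00/mo: 45 payments (last €56.45); total interest €3,906.45.
Interest saved = €4,054.11 − €3,906.45 = €147.66.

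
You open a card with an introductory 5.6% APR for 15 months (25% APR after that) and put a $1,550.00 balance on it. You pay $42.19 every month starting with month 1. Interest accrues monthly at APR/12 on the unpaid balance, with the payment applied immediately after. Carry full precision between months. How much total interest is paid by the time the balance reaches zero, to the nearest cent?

Promo months 1–15 at r₀ = 5.6%/12 = 0.00466667; months 16+ at r₁ = 25%/12 = 0.0208333.
After month 15: iterate B ← B·(1+r₀) − $42.19 for 15 months → $1,008.17.
Then at r₁ with $42.19/mo: n₂ = −ln(1 − r₁·B/P)/ln(1+r₁) ≈ 33.41 → 34 more payments.
Total paid = 48·$42.19 + $17.26 = $2,042.38; interest = $2,042.38 − $1,550.00 = $492.38.

$492.38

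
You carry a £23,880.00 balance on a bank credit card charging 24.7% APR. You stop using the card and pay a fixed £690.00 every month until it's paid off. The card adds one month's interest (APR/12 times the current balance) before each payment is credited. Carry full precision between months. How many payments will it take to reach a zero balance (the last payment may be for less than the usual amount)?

62 months

Monthly rate r = 24.7%/12 = 2.05833% = 0.0205833.
Recurrence: B ← B·(1+r) − £690.00.
Month 1: interest £491.53; balance after payment £23,681.53.
Month 2: interest £487.44; balance after payment £23,478.97.
Closed form: n = −ln(1 − rB₀/P)/ln(1+r) = −ln(0.28764)/ln(1.02058) ≈ 61.158, so the balance reaches zero during payment 62.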